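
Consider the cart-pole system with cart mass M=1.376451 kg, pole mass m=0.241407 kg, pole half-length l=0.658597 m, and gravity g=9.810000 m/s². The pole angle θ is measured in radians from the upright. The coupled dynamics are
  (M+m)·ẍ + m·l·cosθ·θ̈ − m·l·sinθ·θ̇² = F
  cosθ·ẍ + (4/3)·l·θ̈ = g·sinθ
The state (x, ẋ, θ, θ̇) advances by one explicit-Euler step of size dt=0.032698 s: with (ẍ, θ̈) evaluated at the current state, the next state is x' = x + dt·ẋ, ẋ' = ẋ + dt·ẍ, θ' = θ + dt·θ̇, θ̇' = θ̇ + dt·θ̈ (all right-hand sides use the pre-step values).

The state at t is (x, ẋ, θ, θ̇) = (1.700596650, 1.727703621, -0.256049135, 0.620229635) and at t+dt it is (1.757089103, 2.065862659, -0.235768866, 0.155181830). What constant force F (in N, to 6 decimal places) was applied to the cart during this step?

ẍ = (ẋ'−ẋ)/dt = (2.065862659−1.727703621)/0.032698 = 10.341888
θ̈ = (θ̇'−θ̇)/dt = (0.155181830−0.620229635)/0.032698 = -14.222515
sinθ=-0.253260, cosθ=0.967398
F = (M+m)·ẍ + m·l·cosθ·θ̈ − m·l·sinθ·θ̇² = 16.731705 + -2.187516 − -0.015490 = 14.559679

F = 14.559679 N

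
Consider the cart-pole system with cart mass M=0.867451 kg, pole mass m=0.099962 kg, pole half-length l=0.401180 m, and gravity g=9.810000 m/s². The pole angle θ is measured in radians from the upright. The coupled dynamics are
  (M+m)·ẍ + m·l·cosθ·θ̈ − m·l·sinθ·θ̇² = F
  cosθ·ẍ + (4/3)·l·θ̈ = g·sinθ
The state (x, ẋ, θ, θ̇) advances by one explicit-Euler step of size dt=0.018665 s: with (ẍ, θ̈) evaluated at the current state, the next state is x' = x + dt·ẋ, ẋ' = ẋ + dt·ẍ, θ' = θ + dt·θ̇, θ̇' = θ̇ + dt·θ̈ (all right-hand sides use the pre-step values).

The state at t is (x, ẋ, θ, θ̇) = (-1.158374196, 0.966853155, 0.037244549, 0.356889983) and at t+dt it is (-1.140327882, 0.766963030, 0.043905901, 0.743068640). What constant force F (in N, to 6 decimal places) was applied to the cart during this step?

ẍ = (ẋ'−ẋ)/dt = (0.766963030−0.966853155)/0.018665 = -10.709356
θ̈ = (θ̇'−θ̇)/dt = (0.743068640−0.356889983)/0.018665 = 20.689990
sinθ=0.037236, cosθ=0.999307
F = (M+m)·ẍ + m·l·cosθ·θ̈ − m·l·sinθ·θ̇² = -10.360370 + 0.829150 − 0.000190 = -9.531410

F = -9.531410 N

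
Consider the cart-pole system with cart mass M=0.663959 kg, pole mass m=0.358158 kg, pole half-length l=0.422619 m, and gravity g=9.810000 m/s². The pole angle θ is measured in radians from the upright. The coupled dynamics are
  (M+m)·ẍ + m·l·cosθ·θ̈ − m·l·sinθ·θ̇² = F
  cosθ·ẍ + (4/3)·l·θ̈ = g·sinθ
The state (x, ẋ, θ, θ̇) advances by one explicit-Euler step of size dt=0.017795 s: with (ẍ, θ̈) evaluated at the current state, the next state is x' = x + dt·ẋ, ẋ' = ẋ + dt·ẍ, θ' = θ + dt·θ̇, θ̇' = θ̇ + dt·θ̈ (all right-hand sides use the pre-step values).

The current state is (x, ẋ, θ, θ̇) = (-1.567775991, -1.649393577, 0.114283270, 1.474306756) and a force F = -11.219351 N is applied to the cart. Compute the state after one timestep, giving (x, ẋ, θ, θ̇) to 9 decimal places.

(-1.597126950, -1.919268710, 0.140518559, 1.985443715)

sinθ=0.114034663, cosθ=0.993476772
temp = (F + m·l·θ̇²·sinθ)/(M+m) = (-11.219351 + 0.037517705)/1.022117 = -10.939876056
θ̈ = (g·sinθ − cosθ·temp)/(l·(4/3 − m·cos²θ/(M+m))) = 28.723627956
ẍ = temp − m·l·θ̈·cosθ/(M+m) = -15.165784395
Euler: x'=-1.567775991+0.017795·-1.649393577=-1.597126950, ẋ'=-1.649393577+0.017795·-15.165784395=-1.919268710
       θ'=0.114283270+0.017795·1.474306756=0.140518559, θ̇'=1.474306756+0.017795·28.723627956=1.985443715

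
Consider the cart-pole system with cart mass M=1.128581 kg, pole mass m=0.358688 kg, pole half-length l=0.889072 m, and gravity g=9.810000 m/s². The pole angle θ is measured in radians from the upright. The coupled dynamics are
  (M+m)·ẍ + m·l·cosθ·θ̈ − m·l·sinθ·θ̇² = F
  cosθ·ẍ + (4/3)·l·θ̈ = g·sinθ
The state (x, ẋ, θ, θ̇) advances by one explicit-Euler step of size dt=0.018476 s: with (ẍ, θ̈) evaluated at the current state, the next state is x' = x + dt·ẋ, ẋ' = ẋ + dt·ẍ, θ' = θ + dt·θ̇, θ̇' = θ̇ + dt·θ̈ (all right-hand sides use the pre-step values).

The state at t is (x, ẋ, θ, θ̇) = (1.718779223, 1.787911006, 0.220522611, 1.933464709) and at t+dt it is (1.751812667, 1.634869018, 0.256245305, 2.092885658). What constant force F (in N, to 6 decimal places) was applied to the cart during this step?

ẍ = (ẋ'−ẋ)/dt = (1.634869018−1.787911006)/0.018476 = -8.283286
θ̈ = (θ̇'−θ̇)/dt = (2.092885658−1.933464709)/0.018476 = 8.628542
sinθ=0.218740, cosθ=0.975783
F = (M+m)·ẍ + m·l·cosθ·θ̈ − m·l·sinθ·θ̇² = -12.319474 + 2.685002 − 0.260768 = -9.895240

F = -9.895240 N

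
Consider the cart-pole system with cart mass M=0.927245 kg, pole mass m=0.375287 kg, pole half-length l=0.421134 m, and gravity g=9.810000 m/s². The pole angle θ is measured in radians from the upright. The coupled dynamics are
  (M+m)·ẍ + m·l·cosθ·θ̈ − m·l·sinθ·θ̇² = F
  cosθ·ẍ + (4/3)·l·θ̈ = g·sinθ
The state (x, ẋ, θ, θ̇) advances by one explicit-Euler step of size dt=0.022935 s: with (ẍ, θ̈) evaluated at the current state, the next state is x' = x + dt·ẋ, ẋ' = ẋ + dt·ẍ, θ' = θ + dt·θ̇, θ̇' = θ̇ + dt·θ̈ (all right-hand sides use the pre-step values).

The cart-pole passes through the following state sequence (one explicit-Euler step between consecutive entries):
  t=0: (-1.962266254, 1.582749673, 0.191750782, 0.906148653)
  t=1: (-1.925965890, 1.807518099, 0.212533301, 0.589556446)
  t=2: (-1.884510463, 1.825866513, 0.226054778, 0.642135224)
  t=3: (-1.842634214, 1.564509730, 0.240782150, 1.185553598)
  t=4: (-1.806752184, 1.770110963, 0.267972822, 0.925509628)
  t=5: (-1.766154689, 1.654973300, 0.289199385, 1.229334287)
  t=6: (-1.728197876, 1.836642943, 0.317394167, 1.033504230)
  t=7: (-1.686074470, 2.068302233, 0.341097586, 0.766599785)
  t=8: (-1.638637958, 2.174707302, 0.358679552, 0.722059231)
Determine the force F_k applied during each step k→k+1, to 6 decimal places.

F_0 = 10.598724 N
F_1 = 1.384632 N
F_2 = -11.208218 N
F_3 = 9.883321 N
F_4 = -4.555835 N
F_5 = 8.955892 N
F_6 = 11.356401 N
F_7 = 5.722673 N

step 0→1:
  ẍ = (ẋ'−ẋ)/dt = (1.807518099−1.582749673)/0.022935 = 9.800237
  θ̈ = (θ̇'−θ̇)/dt = (0.589556446−0.906148653)/0.022935 = -13.803890
  sinθ=0.190578, cosθ=0.981672
  F = (M+m)·ẍ + m·l·cosθ·θ̈ − m·l·sinθ·θ̇² = 12.765122 + -2.141666 − 0.024732 = 10.598724
step 1→2:
  ẍ = (ẋ'−ẋ)/dt = (1.825866513−1.807518099)/0.022935 = 0.800018
  θ̈ = (θ̇'−θ̇)/dt = (0.642135224−0.589556446)/0.022935 = 2.292513
  sinθ=0.210937, cosθ=0.977500
  F = (M+m)·ẍ + m·l·cosθ·θ̈ − m·l·sinθ·θ̇² = 1.042049 + 0.354170 − 0.011587 = 1.384632
step 2→3:
  ẍ = (ẋ'−ẋ)/dt = (1.564509730−1.825866513)/0.022935 = -11.395543
  θ̈ = (θ̇'−θ̇)/dt = (1.185553598−0.642135224)/0.022935 = 23.693847
  sinθ=0.224134, cosθ=0.974558
  F = (M+m)·ẍ + m·l·cosθ·θ̈ − m·l·sinθ·θ̇² = -14.843060 + 3.649448 − 0.014606 = -11.208218
step 3→4:
  ẍ = (ẋ'−ẋ)/dt = (1.770110963−1.564509730)/0.022935 = 8.964519
  θ̈ = (θ̇'−θ̇)/dt = (0.925509628−1.185553598)/0.022935 = -11.338303
  sinθ=0.238462, cosθ=0.971152
  F = (M+m)·ẍ + m·l·cosθ·θ̈ − m·l·sinθ·θ̇² = 11.676572 + -1.740279 − 0.052972 = 9.883321
step 4→5:
  ẍ = (ẋ'−ẋ)/dt = (1.654973300−1.770110963)/0.022935 = -5.020173
  θ̈ = (θ̇'−θ̇)/dt = (1.229334287−0.925509628)/0.022935 = 13.247206
  sinθ=0.264777, cosθ=0.964310
  F = (M+m)·ẍ + m·l·cosθ·θ̈ − m·l·sinθ·θ̇² = -6.538936 + 2.018946 − 0.035845 = -4.555835
step 5→6:
  ẍ = (ẋ'−ẋ)/dt = (1.836642943−1.654973300)/0.022935 = 7.921066
  θ̈ = (θ̇'−θ̇)/dt = (1.033504230−1.229334287)/0.022935 = -8.538481
  sinθ=0.285185, cosθ=0.958473
  F = (M+m)·ẍ + m·l·cosθ·θ̈ − m·l·sinθ·θ̇² = 10.317442 + -1.293433 − 0.068116 = 8.955892
step 6→7:
  ẍ = (ẋ'−ẋ)/dt = (2.068302233−1.836642943)/0.022935 = 10.100688
  θ̈ = (θ̇'−θ̇)/dt = (0.766599785−1.033504230)/0.022935 = -11.637429
  sinθ=0.312092, cosθ=0.950052
  F = (M+m)·ẍ + m·l·cosθ·θ̈ − m·l·sinθ·θ̇² = 13.156470 + -1.747383 − 0.052685 = 11.356401
step 7→8:
  ẍ = (ẋ'−ẋ)/dt = (2.174707302−2.068302233)/0.022935 = 4.639419
  θ̈ = (θ̇'−θ̇)/dt = (0.722059231−0.766599785)/0.022935 = -1.942034
  sinθ=0.334522, cosθ=0.942388
  F = (M+m)·ẍ + m·l·cosθ·θ̈ − m·l·sinθ·θ̇² = 6.042991 + -0.289248 − 0.031070 = 5.722673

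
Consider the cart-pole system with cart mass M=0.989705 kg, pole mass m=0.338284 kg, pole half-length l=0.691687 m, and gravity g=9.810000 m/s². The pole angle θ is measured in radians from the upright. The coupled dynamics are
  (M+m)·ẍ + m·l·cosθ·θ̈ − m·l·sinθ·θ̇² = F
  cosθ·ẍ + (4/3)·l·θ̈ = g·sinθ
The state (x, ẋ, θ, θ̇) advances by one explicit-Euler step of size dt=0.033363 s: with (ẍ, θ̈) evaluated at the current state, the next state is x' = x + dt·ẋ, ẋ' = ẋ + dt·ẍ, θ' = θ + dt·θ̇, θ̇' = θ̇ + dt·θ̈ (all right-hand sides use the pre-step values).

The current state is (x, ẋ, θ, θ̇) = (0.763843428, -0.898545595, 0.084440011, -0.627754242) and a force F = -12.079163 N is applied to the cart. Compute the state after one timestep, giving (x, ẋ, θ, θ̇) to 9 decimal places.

sinθ=0.084339702, cosθ=0.996437060
temp = (F + m·l·θ̇²·sinθ)/(M+m) = (-12.079163 + 0.007776827)/1.327989 = -9.089974520
θ̈ = (g·sinθ − cosθ·temp)/(l·(4/3 − m·cos²θ/(M+m))) = 13.227452091
ẍ = temp − m·l·θ̈·cosθ/(M+m) = -11.412297725
Euler: x'=0.763843428+0.033363·-0.898545595=0.733865251, ẋ'=-0.898545595+0.033363·-11.412297725=-1.279294084
       θ'=0.084440011+0.033363·-0.627754242=0.063496246, θ̇'=-0.627754242+0.033363·13.227452091=-0.186446758

(0.733865251, -1.279294084, 0.063496246, -0.186446758)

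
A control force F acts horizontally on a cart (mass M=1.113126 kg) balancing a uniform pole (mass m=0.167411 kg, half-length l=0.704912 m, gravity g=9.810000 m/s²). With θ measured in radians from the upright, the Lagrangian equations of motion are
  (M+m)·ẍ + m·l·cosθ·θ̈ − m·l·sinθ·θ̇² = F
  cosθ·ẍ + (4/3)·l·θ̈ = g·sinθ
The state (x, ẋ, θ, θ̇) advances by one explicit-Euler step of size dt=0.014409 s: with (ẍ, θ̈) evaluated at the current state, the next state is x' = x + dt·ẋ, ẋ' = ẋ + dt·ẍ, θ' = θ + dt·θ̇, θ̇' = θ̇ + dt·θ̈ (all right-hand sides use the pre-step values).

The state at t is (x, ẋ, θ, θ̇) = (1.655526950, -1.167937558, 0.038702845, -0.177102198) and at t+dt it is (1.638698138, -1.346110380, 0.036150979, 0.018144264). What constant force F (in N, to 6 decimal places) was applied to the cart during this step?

ẍ = (ẋ'−ẋ)/dt = (-1.346110380−-1.167937558)/0.014409 = -12.365384
θ̈ = (θ̇'−θ̇)/dt = (0.018144264−-0.177102198)/0.014409 = 13.550313
sinθ=0.038693, cosθ=0.999251
F = (M+m)·ẍ + m·l·cosθ·θ̈ − m·l·sinθ·θ̇² = -15.834332 + 1.597875 − 0.000143 = -14.236600

F = -14.236600 N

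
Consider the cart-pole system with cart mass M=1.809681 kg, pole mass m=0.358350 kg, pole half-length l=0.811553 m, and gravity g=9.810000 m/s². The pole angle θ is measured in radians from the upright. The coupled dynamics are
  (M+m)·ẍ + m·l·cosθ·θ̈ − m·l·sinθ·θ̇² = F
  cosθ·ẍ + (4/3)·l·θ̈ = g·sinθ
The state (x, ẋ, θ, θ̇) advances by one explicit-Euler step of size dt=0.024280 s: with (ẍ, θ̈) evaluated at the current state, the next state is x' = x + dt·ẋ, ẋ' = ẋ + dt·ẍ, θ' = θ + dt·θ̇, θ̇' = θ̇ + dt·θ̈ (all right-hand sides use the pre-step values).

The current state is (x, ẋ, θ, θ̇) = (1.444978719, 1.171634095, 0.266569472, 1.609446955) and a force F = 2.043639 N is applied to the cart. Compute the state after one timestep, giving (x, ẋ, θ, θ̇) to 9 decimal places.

sinθ=0.263423631, cosθ=0.964680253
temp = (F + m·l·θ̇²·sinθ)/(M+m) = (2.043639 + 0.198441437)/2.168031 = 1.034155156
θ̈ = (g·sinθ − cosθ·temp)/(l·(4/3 − m·cos²θ/(M+m))) = 1.657430535
ẍ = temp − m·l·θ̈·cosθ/(M+m) = 0.819679733
Euler: x'=1.444978719+0.024280·1.171634095=1.473425995, ẋ'=1.171634095+0.024280·0.819679733=1.191535919
       θ'=0.266569472+0.024280·1.609446955=0.305646844, θ̇'=1.609446955+0.024280·1.657430535=1.649689368

(1.473425995, 1.191535919, 0.305646844, 1.649689368)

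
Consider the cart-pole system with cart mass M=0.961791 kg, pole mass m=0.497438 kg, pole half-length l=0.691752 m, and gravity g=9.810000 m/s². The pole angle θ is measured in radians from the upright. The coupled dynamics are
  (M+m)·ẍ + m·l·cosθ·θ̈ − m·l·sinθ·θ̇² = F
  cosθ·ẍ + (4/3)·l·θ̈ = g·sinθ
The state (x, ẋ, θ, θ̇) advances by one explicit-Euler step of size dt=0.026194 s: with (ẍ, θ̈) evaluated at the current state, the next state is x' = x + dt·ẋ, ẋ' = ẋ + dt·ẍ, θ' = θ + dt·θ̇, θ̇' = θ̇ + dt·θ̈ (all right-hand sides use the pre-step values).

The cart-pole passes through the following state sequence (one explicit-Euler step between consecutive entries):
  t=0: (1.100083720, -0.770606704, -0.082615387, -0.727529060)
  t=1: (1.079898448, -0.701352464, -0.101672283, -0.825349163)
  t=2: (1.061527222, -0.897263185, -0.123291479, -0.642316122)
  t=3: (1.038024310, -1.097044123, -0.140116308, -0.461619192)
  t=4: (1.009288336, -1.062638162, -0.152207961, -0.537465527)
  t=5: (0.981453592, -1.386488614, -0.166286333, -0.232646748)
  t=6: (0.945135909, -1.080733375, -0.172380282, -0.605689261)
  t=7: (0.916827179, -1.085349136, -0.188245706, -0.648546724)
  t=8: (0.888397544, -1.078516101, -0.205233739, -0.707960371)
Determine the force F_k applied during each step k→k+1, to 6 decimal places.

F_0 = 2.592427 N
F_1 = -8.498065 N
F_2 = -8.756292 N
F_3 = 0.940337 N
F_4 = -14.068129 N
F_5 = 12.203290 N
F_6 = -0.790147 N
F_7 = -0.358970 N

step 0→1:
  ẍ = (ẋ'−ẋ)/dt = (-0.701352464−-0.770606704)/0.026194 = 2.643897
  θ̈ = (θ̇'−θ̇)/dt = (-0.825349163−-0.727529060)/0.026194 = -3.734447
  sinθ=-0.082521, cosθ=0.996589
  F = (M+m)·ẍ + m·l·cosθ·θ̈ − m·l·sinθ·θ̇² = 3.858051 + -1.280654 − -0.015030 = 2.592427
step 1→2:
  ẍ = (ẋ'−ẋ)/dt = (-0.897263185−-0.701352464)/0.026194 = -7.479221
  θ̈ = (θ̇'−θ̇)/dt = (-0.642316122−-0.825349163)/0.026194 = 6.987594
  sinθ=-0.101497, cosθ=0.994836
  F = (M+m)·ẍ + m·l·cosθ·θ̈ − m·l·sinθ·θ̇² = -10.913897 + 2.392040 − -0.023791 = -8.498065
step 2→3:
  ẍ = (ẋ'−ẋ)/dt = (-1.097044123−-0.897263185)/0.026194 = -7.626973
  θ̈ = (θ̇'−θ̇)/dt = (-0.461619192−-0.642316122)/0.026194 = 6.898409
  sinθ=-0.122979, cosθ=0.992409
  F = (M+m)·ẍ + m·l·cosθ·θ̈ − m·l·sinθ·θ̇² = -11.129501 + 2.355750 − -0.017459 = -8.756292
step 3→4:
  ẍ = (ẋ'−ẋ)/dt = (-1.062638162−-1.097044123)/0.026194 = 1.313505
  θ̈ = (θ̇'−θ̇)/dt = (-0.537465527−-0.461619192)/0.026194 = -2.895561
  sinθ=-0.139658, cosθ=0.990200
  F = (M+m)·ẍ + m·l·cosθ·θ̈ − m·l·sinθ·θ̇² = 1.916705 + -0.986609 − -0.010241 = 0.940337
step 4→5:
  ẍ = (ẋ'−ẋ)/dt = (-1.386488614−-1.062638162)/0.026194 = -12.363536
  θ̈ = (θ̇'−θ̇)/dt = (-0.232646748−-0.537465527)/0.026194 = 11.636970
  sinθ=-0.151621, cosθ=0.988439
  F = (M+m)·ẍ + m·l·cosθ·θ̈ − m·l·sinθ·θ̇² = -18.041230 + 3.958029 − -0.015071 = -14.068129
step 5→6:
  ẍ = (ẋ'−ẋ)/dt = (-1.080733375−-1.386488614)/0.026194 = 11.672720
  θ̈ = (θ̇'−θ̇)/dt = (-0.605689261−-0.232646748)/0.026194 = -14.241525
  sinθ=-0.165521, cosθ=0.986206
  F = (M+m)·ẍ + m·l·cosθ·θ̈ − m·l·sinθ·θ̇² = 17.033172 + -4.832965 − -0.003083 = 12.203290
step 6→7:
  ẍ = (ẋ'−ẋ)/dt = (-1.085349136−-1.080733375)/0.026194 = -0.176214
  θ̈ = (θ̇'−θ̇)/dt = (-0.648546724−-0.605689261)/0.026194 = -1.636156
  sinθ=-0.171528, cosθ=0.985179
  F = (M+m)·ẍ + m·l·cosθ·θ̈ − m·l·sinθ·θ̇² = -0.257137 + -0.554663 − -0.021653 = -0.790147
step 7→8:
  ẍ = (ẋ'−ẋ)/dt = (-1.078516101−-1.085349136)/0.026194 = 0.260863
  θ̈ = (θ̇'−θ̇)/dt = (-0.707960371−-0.648546724)/0.026194 = -2.268216
  sinθ=-0.187136, cosθ=0.982334
  F = (M+m)·ẍ + m·l·cosθ·θ̈ − m·l·sinθ·θ̇² = 0.380658 + -0.766713 − -0.027085 = -0.358970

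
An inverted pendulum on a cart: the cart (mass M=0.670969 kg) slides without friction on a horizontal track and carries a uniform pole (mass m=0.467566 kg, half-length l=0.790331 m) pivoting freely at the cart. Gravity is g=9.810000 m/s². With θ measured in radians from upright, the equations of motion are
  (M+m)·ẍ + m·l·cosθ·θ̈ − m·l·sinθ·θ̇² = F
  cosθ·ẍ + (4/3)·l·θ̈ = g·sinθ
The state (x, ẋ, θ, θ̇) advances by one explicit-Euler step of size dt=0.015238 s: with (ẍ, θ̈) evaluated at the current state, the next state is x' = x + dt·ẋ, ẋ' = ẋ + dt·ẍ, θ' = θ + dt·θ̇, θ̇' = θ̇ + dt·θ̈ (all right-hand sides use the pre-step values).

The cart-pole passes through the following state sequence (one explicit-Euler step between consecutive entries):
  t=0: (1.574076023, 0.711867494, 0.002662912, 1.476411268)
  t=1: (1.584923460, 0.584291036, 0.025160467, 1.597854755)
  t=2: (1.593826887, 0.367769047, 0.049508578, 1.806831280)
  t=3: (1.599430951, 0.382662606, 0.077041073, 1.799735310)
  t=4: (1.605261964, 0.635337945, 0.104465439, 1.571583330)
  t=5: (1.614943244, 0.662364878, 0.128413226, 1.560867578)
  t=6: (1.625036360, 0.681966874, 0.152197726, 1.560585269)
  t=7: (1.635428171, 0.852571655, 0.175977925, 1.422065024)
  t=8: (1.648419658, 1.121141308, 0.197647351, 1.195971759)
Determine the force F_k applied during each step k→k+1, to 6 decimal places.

step 0→1:
  ẍ = (ẋ'−ẋ)/dt = (0.584291036−0.711867494)/0.015238 = -8.372257
  θ̈ = (θ̇'−θ̇)/dt = (1.597854755−1.476411268)/0.015238 = 7.969779
  sinθ=0.002663, cosθ=0.999996
  F = (M+m)·ẍ + m·l·cosθ·θ̈ − m·l·sinθ·θ̇² = -9.532108 + 2.945077 − 0.002145 = -6.589176
step 1→2:
  ẍ = (ẋ'−ẋ)/dt = (0.367769047−0.584291036)/0.015238 = -14.209344
  θ̈ = (θ̇'−θ̇)/dt = (1.806831280−1.597854755)/0.015238 = 13.714170
  sinθ=0.025158, cosθ=0.999683
  F = (M+m)·ẍ + m·l·cosθ·θ̈ − m·l·sinθ·θ̇² = -16.177836 + 5.066219 − 0.023736 = -11.135352
step 2→3:
  ẍ = (ẋ'−ẋ)/dt = (0.382662606−0.367769047)/0.015238 = 0.977396
  θ̈ = (θ̇'−θ̇)/dt = (1.799735310−1.806831280)/0.015238 = -0.465676
  sinθ=0.049488, cosθ=0.998775
  F = (M+m)·ẍ + m·l·cosθ·θ̈ − m·l·sinθ·θ̇² = 1.112799 + -0.171871 − 0.059702 = 0.881226
step 3→4:
  ẍ = (ẋ'−ẋ)/dt = (0.635337945−0.382662606)/0.015238 = 16.581923
  θ̈ = (θ̇'−θ̇)/dt = (1.571583330−1.799735310)/0.015238 = -14.972567
  sinθ=0.076965, cosθ=0.997034
  F = (M+m)·ẍ + m·l·cosθ·θ̈ − m·l·sinθ·θ̇² = 18.879099 + -5.516430 − 0.092122 = 13.270548
step 4→5:
  ẍ = (ẋ'−ẋ)/dt = (0.662364878−0.635337945)/0.015238 = 1.773654
  θ̈ = (θ̇'−θ̇)/dt = (1.560867578−1.571583330)/0.015238 = -0.703226
  sinθ=0.104276, cosθ=0.994548
  F = (M+m)·ẍ + m·l·cosθ·θ̈ − m·l·sinθ·θ̇² = 2.019367 + -0.258448 − 0.095172 = 1.665747
step 5→6:
  ẍ = (ẋ'−ẋ)/dt = (0.681966874−0.662364878)/0.015238 = 1.286389
  θ̈ = (θ̇'−θ̇)/dt = (1.560585269−1.560867578)/0.015238 = -0.018527
  sinθ=0.128061, cosθ=0.991766
  F = (M+m)·ẍ + m·l·cosθ·θ̈ − m·l·sinθ·θ̇² = 1.464599 + -0.006790 − 0.115292 = 1.342517
step 6→7:
  ẍ = (ẋ'−ẋ)/dt = (0.852571655−0.681966874)/0.015238 = 11.196009
  θ̈ = (θ̇'−θ̇)/dt = (1.422065024−1.560585269)/0.015238 = -9.090448
  sinθ=0.151611, cosθ=0.988440
  F = (M+m)·ẍ + m·l·cosθ·θ̈ − m·l·sinθ·θ̇² = 12.747048 + -3.320379 − 0.136445 = 9.290224
step 7→8:
  ẍ = (ẋ'−ẋ)/dt = (1.121141308−0.852571655)/0.015238 = 17.624994
  θ̈ = (θ̇'−θ̇)/dt = (1.195971759−1.422065024)/0.015238 = -14.837463
  sinθ=0.175071, cosθ=0.984556
  F = (M+m)·ẍ + m·l·cosθ·θ̈ − m·l·sinθ·θ̇² = 20.066672 + -5.398237 − 0.130829 = 14.537606

F_0 = -6.589176 N
F_1 = -11.135352 N
F_2 = 0.881226 N
F_3 = 13.270548 N
F_4 = 1.665747 N
F_5 = 1.342517 N
F_6 = 9.290224 N
F_7 = 14.537606 N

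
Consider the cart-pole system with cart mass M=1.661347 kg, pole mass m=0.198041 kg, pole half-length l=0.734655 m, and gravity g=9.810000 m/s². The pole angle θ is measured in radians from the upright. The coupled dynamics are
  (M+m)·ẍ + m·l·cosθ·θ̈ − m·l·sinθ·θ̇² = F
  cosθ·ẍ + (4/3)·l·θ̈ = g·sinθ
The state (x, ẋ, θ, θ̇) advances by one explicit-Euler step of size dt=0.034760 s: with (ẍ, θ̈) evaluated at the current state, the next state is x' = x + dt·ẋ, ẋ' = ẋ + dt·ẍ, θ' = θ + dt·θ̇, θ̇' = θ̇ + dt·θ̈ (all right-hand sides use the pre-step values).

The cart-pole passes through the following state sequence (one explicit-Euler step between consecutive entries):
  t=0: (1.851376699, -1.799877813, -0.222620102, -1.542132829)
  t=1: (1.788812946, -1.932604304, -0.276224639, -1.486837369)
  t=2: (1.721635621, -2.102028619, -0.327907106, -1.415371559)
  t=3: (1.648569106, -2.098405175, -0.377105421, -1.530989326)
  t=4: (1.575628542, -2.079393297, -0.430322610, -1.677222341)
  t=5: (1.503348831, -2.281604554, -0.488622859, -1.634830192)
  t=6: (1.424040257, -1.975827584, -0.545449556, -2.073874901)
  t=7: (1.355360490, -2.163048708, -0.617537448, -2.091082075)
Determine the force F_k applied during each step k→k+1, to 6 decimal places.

F_0 = -6.797702 N
F_1 = -8.687368 N
F_2 = -0.170452 N
F_3 = 0.573495 N
F_4 = -10.484723 N
F_5 = 14.916580 N
F_6 = -9.751794 N

step 0→1:
  ẍ = (ẋ'−ẋ)/dt = (-1.932604304−-1.799877813)/0.034760 = -3.818369
  θ̈ = (θ̇'−θ̇)/dt = (-1.486837369−-1.542132829)/0.034760 = 1.590778
  sinθ=-0.220786, cosθ=0.975322
  F = (M+m)·ẍ + m·l·cosθ·θ̈ − m·l·sinθ·θ̇² = -7.099829 + 0.225734 − -0.076393 = -6.797702
step 1→2:
  ẍ = (ẋ'−ẋ)/dt = (-2.102028619−-1.932604304)/0.034760 = -4.874117
  θ̈ = (θ̇'−θ̇)/dt = (-1.415371559−-1.486837369)/0.034760 = 2.055978
  sinθ=-0.272725, cosθ=0.962092
  F = (M+m)·ẍ + m·l·cosθ·θ̈ − m·l·sinθ·θ̇² = -9.062875 + 0.287789 − -0.087718 = -8.687368
step 2→3:
  ẍ = (ẋ'−ẋ)/dt = (-2.098405175−-2.102028619)/0.034760 = 0.104242
  θ̈ = (θ̇'−θ̇)/dt = (-1.530989326−-1.415371559)/0.034760 = -3.326173
  sinθ=-0.322062, cosθ=0.946718
  F = (M+m)·ẍ + m·l·cosθ·θ̈ − m·l·sinθ·θ̇² = 0.193826 + -0.458146 − -0.093868 = -0.170452
step 3→4:
  ẍ = (ẋ'−ẋ)/dt = (-2.079393297−-2.098405175)/0.034760 = 0.546947
  θ̈ = (θ̇'−θ̇)/dt = (-1.677222341−-1.530989326)/0.034760 = -4.206934
  sinθ=-0.368231, cosθ=0.929734
  F = (M+m)·ẍ + m·l·cosθ·θ̈ − m·l·sinθ·θ̇² = 1.016987 + -0.569067 − -0.125575 = 0.573495
step 4→5:
  ẍ = (ẋ'−ẋ)/dt = (-2.281604554−-2.079393297)/0.034760 = -5.817355
  θ̈ = (θ̇'−θ̇)/dt = (-1.634830192−-1.677222341)/0.034760 = 1.219567
  sinθ=-0.417164, cosθ=0.908831
  F = (M+m)·ẍ + m·l·cosθ·θ̈ − m·l·sinθ·θ̇² = -10.816720 + 0.161260 − -0.170737 = -10.484723
step 5→6:
  ẍ = (ẋ'−ẋ)/dt = (-1.975827584−-2.281604554)/0.034760 = 8.796806
  θ̈ = (θ̇'−θ̇)/dt = (-2.073874901−-1.634830192)/0.034760 = -12.630745
  sinθ=-0.469410, cosθ=0.882980
  F = (M+m)·ẍ + m·l·cosθ·θ̈ − m·l·sinθ·θ̇² = 16.356675 + -1.622626 − -0.182531 = 14.916580
step 6→7:
  ẍ = (ẋ'−ẋ)/dt = (-2.163048708−-1.975827584)/0.034760 = -5.386108
  θ̈ = (θ̇'−θ̇)/dt = (-2.091082075−-2.073874901)/0.034760 = -0.495028
  sinθ=-0.518802, cosθ=0.854894
  F = (M+m)·ẍ + m·l·cosθ·θ̈ − m·l·sinθ·θ̇² = -10.014865 + -0.061572 − -0.324643 = -9.751794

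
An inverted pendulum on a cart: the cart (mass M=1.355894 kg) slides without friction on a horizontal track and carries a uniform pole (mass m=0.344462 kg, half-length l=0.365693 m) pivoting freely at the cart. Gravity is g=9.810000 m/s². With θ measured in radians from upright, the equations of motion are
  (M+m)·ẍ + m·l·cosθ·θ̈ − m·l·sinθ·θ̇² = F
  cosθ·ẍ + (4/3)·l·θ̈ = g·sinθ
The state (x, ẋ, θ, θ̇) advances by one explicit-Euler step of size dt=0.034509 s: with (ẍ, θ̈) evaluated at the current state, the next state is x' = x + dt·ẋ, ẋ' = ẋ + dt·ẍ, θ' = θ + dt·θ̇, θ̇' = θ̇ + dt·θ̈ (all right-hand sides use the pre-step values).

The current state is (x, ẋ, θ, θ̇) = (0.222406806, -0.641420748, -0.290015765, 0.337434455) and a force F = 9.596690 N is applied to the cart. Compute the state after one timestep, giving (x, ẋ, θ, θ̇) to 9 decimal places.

(0.200272017, -0.398793626, -0.278371239, -0.337935981)

sinθ=-0.285967332, cosθ=0.958239367
temp = (F + m·l·θ̇²·sinθ)/(M+m) = (9.596690 + -0.004101599)/1.700356 = 5.641517659
θ̈ = (g·sinθ − cosθ·temp)/(l·(4/3 − m·cos²θ/(M+m))) = -19.570849231
ẍ = temp − m·l·θ̈·cosθ/(M+m) = 7.030836061
Euler: x'=0.222406806+0.034509·-0.641420748=0.200272017, ẋ'=-0.641420748+0.034509·7.030836061=-0.398793626
       θ'=-0.290015765+0.034509·0.337434455=-0.278371239, θ̇'=0.337434455+0.034509·-19.570849231=-0.337935981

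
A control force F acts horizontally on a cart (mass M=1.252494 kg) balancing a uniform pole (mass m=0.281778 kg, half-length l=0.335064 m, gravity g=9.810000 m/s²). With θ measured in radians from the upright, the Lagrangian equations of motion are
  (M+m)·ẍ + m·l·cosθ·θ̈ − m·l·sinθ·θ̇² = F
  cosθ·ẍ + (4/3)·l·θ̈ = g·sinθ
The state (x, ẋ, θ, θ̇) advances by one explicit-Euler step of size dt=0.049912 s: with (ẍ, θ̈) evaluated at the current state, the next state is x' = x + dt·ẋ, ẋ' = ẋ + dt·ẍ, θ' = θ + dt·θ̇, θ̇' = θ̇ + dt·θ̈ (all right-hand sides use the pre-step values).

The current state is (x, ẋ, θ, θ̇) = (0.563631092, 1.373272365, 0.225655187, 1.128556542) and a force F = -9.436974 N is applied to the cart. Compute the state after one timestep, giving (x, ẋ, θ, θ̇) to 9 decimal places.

sinθ=0.223744987, cosθ=0.974647721
temp = (F + m·l·θ̇²·sinθ)/(M+m) = (-9.436974 + 0.026905112)/1.534272 = -6.133246835
θ̈ = (g·sinθ − cosθ·temp)/(l·(4/3 − m·cos²θ/(M+m))) = 21.047576604
ẍ = temp − m·l·θ̈·cosθ/(M+m) = -7.395604037
Euler: x'=0.563631092+0.049912·1.373272365=0.632173862, ẋ'=1.373272365+0.049912·-7.395604037=1.004142976
       θ'=0.225655187+0.049912·1.128556542=0.281983701, θ̇'=1.128556542+0.049912·21.047576604=2.179083185

(0.632173862, 1.004142976, 0.281983701, 2.179083185)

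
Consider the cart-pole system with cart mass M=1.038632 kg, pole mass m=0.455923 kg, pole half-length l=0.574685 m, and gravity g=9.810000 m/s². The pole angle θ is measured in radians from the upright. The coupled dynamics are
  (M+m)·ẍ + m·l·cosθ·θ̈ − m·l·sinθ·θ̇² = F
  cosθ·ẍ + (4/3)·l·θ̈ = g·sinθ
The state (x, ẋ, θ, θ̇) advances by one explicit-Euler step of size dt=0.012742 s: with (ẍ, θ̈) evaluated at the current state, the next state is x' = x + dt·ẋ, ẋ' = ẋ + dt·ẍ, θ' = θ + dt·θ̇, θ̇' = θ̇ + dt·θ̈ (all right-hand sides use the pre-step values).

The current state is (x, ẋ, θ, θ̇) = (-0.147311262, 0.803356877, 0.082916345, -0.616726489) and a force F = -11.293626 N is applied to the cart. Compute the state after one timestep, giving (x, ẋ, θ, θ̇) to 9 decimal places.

sinθ=0.082821368, cosθ=0.996564409
temp = (F + m·l·θ̇²·sinθ)/(M+m) = (-11.293626 + 0.008253705)/1.494555 = -7.550991629
θ̈ = (g·sinθ − cosθ·temp)/(l·(4/3 − m·cos²θ/(M+m))) = 14.080376696
ẍ = temp − m·l·θ̈·cosθ/(M+m) = -10.010957649
Euler: x'=-0.147311262+0.012742·0.803356877=-0.137074889, ẋ'=0.803356877+0.012742·-10.010957649=0.675797255
       θ'=0.082916345+0.012742·-0.616726489=0.075058016, θ̇'=-0.616726489+0.012742·14.080376696=-0.437314329

(-0.137074889, 0.675797255, 0.075058016, -0.437314329)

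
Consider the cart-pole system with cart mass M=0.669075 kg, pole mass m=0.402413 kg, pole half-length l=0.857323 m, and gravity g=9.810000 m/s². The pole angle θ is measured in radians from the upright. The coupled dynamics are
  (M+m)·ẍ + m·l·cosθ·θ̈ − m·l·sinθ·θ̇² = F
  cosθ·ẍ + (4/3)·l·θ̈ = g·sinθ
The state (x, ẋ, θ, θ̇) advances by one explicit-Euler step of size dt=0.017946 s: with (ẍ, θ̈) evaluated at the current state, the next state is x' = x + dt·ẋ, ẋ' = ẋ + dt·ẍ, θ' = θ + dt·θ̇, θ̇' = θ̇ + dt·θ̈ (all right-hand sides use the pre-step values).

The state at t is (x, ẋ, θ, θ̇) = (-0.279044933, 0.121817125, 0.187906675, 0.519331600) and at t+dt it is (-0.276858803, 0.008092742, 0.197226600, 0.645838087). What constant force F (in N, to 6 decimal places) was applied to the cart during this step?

F = -4.418256 N

ẍ = (ẋ'−ẋ)/dt = (0.008092742−0.121817125)/0.017946 = -6.337032
θ̈ = (θ̇'−θ̇)/dt = (0.645838087−0.519331600)/0.017946 = 7.049286
sinθ=0.186803, cosθ=0.982397
F = (M+m)·ẍ + m·l·cosθ·θ̈ − m·l·sinθ·θ̇² = -6.790054 + 2.389180 − 0.017382 = -4.418256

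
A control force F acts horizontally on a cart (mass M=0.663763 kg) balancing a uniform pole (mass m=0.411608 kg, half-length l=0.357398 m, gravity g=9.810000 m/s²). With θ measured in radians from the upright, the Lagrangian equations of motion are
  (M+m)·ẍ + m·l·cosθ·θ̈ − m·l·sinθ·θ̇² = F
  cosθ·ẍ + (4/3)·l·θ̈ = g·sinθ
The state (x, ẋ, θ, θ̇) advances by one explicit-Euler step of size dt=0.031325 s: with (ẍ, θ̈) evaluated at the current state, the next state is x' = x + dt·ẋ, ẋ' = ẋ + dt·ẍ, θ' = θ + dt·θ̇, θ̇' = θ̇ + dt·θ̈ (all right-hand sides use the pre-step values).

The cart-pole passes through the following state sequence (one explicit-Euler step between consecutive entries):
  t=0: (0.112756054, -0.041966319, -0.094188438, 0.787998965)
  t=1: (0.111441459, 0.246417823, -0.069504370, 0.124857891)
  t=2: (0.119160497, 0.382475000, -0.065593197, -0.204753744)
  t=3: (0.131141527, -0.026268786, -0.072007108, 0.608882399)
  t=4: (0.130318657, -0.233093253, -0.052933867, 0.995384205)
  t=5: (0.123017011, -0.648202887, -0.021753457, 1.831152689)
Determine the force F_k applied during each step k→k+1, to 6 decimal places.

F_0 = 6.808242 N
F_1 = 3.126753 N
F_2 = -10.218792 N
F_3 = -5.285874 N
F_4 = -10.323364 N

step 0→1:
  ẍ = (ẋ'−ẋ)/dt = (0.246417823−-0.041966319)/0.031325 = 9.206198
  θ̈ = (θ̇'−θ̇)/dt = (0.124857891−0.787998965)/0.031325 = -21.169707
  sinθ=-0.094049, cosθ=0.995568
  F = (M+m)·ẍ + m·l·cosθ·θ̈ − m·l·sinθ·θ̇² = 9.900078 + -3.100427 − -0.008591 = 6.808242
step 1→2:
  ẍ = (ẋ'−ẋ)/dt = (0.382475000−0.246417823)/0.031325 = 4.343406
  θ̈ = (θ̇'−θ̇)/dt = (-0.204753744−0.124857891)/0.031325 = -10.522319
  sinθ=-0.069448, cosθ=0.997586
  F = (M+m)·ẍ + m·l·cosθ·θ̈ − m·l·sinθ·θ̇² = 4.670772 + -1.544179 − -0.000159 = 3.126753
step 2→3:
  ẍ = (ẋ'−ẋ)/dt = (-0.026268786−0.382475000)/0.031325 = -13.048485
  θ̈ = (θ̇'−θ̇)/dt = (0.608882399−-0.204753744)/0.031325 = 25.974019
  sinθ=-0.065546, cosθ=0.997850
  F = (M+m)·ẍ + m·l·cosθ·θ̈ − m·l·sinθ·θ̇² = -14.031962 + 3.812766 − -0.000404 = -10.218792
step 3→4:
  ẍ = (ẋ'−ẋ)/dt = (-0.233093253−-0.026268786)/0.031325 = -6.602537
  θ̈ = (θ̇'−θ̇)/dt = (0.995384205−0.608882399)/0.031325 = 12.338446
  sinθ=-0.071945, cosθ=0.997409
  F = (M+m)·ẍ + m·l·cosθ·θ̈ − m·l·sinθ·θ̇² = -7.100177 + 1.810379 − -0.003924 = -5.285874
step 4→5:
  ẍ = (ẋ'−ẋ)/dt = (-0.648202887−-0.233093253)/0.031325 = -13.251704
  θ̈ = (θ̇'−θ̇)/dt = (1.831152689−0.995384205)/0.031325 = 26.680558
  sinθ=-0.052909, cosθ=0.998599
  F = (M+m)·ẍ + m·l·cosθ·θ̈ − m·l·sinθ·θ̇² = -14.250498 + 3.919423 − -0.007712 = -10.323364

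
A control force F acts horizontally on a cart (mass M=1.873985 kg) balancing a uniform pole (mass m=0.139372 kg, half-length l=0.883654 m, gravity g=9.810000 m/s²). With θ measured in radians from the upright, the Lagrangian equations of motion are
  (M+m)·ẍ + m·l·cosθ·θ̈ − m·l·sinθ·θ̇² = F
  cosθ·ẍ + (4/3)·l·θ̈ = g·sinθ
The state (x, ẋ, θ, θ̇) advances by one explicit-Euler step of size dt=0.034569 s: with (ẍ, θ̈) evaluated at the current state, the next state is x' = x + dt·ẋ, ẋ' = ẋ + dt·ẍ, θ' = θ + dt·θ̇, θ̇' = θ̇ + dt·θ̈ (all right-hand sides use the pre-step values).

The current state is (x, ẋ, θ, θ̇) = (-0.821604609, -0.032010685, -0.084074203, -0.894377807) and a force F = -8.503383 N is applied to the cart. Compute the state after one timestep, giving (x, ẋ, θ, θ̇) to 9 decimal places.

sinθ=-0.083975192, cosθ=0.996467846
temp = (F + m·l·θ̇²·sinθ)/(M+m) = (-8.503383 + -0.008272767)/2.013357 = -4.227593898
θ̈ = (g·sinθ − cosθ·temp)/(l·(4/3 − m·cos²θ/(M+m))) = 3.032630983
ẍ = temp − m·l·θ̈·cosθ/(M+m) = -4.412444065
Euler: x'=-0.821604609+0.034569·-0.032010685=-0.822711186, ẋ'=-0.032010685+0.034569·-4.412444065=-0.184544464
       θ'=-0.084074203+0.034569·-0.894377807=-0.114991949, θ̇'=-0.894377807+0.034569·3.032630983=-0.789542787

(-0.822711186, -0.184544464, -0.114991949, -0.789542787)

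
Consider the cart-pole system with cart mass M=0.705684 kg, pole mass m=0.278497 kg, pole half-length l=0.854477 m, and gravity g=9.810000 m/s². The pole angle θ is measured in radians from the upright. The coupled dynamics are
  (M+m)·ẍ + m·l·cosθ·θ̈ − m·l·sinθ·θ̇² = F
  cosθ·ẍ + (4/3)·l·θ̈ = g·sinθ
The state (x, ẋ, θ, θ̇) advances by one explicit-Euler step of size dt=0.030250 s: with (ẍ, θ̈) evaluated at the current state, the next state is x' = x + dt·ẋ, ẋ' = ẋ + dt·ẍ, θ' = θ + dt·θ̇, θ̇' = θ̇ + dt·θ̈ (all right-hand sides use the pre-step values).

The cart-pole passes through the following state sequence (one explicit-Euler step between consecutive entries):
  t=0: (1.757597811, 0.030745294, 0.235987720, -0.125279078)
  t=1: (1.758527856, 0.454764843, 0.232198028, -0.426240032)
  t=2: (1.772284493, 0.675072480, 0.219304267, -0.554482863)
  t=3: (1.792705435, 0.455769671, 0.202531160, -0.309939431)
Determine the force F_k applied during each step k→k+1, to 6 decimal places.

step 0→1:
  ẍ = (ẋ'−ẋ)/dt = (0.454764843−0.030745294)/0.030250 = 14.017175
  θ̈ = (θ̇'−θ̇)/dt = (-0.426240032−-0.125279078)/0.030250 = -9.949122
  sinθ=0.233803, cosθ=0.972284
  F = (M+m)·ẍ + m·l·cosθ·θ̈ − m·l·sinθ·θ̇² = 13.795437 + -2.301965 − 0.000873 = 11.492599
step 1→2:
  ẍ = (ẋ'−ẋ)/dt = (0.675072480−0.454764843)/0.030250 = 7.282897
  θ̈ = (θ̇'−θ̇)/dt = (-0.554482863−-0.426240032)/0.030250 = -4.239432
  sinθ=0.230117, cosθ=0.973163
  F = (M+m)·ẍ + m·l·cosθ·θ̈ − m·l·sinθ·θ̇² = 7.167689 + -0.981780 − 0.009949 = 6.175960
step 2→3:
  ẍ = (ẋ'−ẋ)/dt = (0.455769671−0.675072480)/0.030250 = -7.249680
  θ̈ = (θ̇'−θ̇)/dt = (-0.309939431−-0.554482863)/0.030250 = 8.084080
  sinθ=0.217551, cosθ=0.976049
  F = (M+m)·ẍ + m·l·cosθ·θ̈ − m·l·sinθ·θ̇² = -7.134997 + 1.877687 − 0.015917 = -5.273227

F_0 = 11.492599 N
F_1 = 6.175960 N
F_2 = -5.273227 N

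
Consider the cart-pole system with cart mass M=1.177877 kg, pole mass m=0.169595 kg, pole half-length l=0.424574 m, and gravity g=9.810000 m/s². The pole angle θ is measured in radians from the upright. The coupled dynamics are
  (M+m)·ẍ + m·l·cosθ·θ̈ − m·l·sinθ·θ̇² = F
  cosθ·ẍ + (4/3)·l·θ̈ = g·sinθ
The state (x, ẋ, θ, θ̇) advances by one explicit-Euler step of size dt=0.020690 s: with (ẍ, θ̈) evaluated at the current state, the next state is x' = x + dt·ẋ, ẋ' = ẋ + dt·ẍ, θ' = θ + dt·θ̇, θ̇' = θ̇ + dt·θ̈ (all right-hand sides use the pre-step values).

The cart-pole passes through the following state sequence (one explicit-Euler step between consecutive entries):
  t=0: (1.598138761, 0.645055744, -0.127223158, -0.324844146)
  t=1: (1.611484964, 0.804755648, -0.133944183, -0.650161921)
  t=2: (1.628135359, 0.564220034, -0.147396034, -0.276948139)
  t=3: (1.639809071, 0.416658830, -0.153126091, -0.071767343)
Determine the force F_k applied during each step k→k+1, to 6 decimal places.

step 0→1:
  ẍ = (ẋ'−ẋ)/dt = (0.804755648−0.645055744)/0.020690 = 7.718700
  θ̈ = (θ̇'−θ̇)/dt = (-0.650161921−-0.324844146)/0.020690 = -15.723430
  sinθ=-0.126880, cosθ=0.991918
  F = (M+m)·ẍ + m·l·cosθ·θ̈ − m·l·sinθ·θ̇² = 10.400732 + -1.123025 − -0.000964 = 9.278671
step 1→2:
  ẍ = (ẋ'−ẋ)/dt = (0.564220034−0.804755648)/0.020690 = -11.625694
  θ̈ = (θ̇'−θ̇)/dt = (-0.276948139−-0.650161921)/0.020690 = 18.038365
  sinθ=-0.133544, cosθ=0.991043
  F = (M+m)·ẍ + m·l·cosθ·θ̈ − m·l·sinθ·θ̇² = -15.665297 + 1.287230 − -0.004065 = -14.374003
step 2→3:
  ẍ = (ẋ'−ẋ)/dt = (0.416658830−0.564220034)/0.020690 = -7.132006
  θ̈ = (θ̇'−θ̇)/dt = (-0.071767343−-0.276948139)/0.020690 = 9.916907
  sinθ=-0.146863, cosθ=0.989157
  F = (M+m)·ẍ + m·l·cosθ·θ̈ − m·l·sinθ·θ̇² = -9.610178 + 0.706330 − -0.000811 = -8.903037

F_0 = 9.278671 N
F_1 = -14.374003 N
F_2 = -8.903037 N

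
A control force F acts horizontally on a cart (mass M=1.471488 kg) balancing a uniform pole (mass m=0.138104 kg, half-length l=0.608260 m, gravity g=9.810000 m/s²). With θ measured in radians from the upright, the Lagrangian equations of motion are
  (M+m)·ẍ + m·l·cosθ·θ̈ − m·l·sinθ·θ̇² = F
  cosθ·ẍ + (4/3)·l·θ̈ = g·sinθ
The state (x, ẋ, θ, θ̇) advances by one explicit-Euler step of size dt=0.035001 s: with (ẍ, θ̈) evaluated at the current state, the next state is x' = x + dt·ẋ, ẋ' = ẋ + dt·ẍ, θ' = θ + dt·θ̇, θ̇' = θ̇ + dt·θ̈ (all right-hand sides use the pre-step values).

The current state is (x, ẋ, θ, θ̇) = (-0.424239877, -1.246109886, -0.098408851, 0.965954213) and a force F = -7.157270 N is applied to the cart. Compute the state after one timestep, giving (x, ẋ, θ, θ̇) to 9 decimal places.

sinθ=-0.098250091, cosθ=0.995161755
temp = (F + m·l·θ̇²·sinθ)/(M+m) = (-7.157270 + -0.007700901)/1.609592 = -4.451420547
θ̈ = (g·sinθ − cosθ·temp)/(l·(4/3 − m·cos²θ/(M+m))) = 4.564628137
ẍ = temp − m·l·θ̈·cosθ/(M+m) = -4.688491743
Euler: x'=-0.424239877+0.035001·-1.246109886=-0.467854969, ẋ'=-1.246109886+0.035001·-4.688491743=-1.410211786
       θ'=-0.098408851+0.035001·0.965954213=-0.064599488, θ̇'=0.965954213+0.035001·4.564628137=1.125720762

(-0.467854969, -1.410211786, -0.064599488, 1.125720762)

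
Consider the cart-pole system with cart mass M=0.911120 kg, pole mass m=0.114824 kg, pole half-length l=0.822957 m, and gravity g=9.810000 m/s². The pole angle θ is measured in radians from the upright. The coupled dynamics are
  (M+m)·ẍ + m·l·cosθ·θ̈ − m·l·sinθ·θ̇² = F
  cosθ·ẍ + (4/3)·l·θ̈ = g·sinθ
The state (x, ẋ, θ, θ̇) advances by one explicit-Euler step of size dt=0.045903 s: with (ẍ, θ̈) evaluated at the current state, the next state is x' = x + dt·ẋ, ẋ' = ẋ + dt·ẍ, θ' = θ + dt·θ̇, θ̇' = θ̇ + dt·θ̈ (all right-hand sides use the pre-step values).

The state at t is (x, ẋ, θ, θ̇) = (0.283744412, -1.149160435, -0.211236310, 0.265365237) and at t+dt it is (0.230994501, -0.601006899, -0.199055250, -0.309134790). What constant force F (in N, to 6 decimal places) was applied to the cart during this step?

F = 11.096400 N

ẍ = (ẋ'−ẋ)/dt = (-0.601006899−-1.149160435)/0.045903 = 11.941562
θ̈ = (θ̇'−θ̇)/dt = (-0.309134790−0.265365237)/0.045903 = -12.515522
sinθ=-0.209669, cosθ=0.977772
F = (M+m)·ẍ + m·l·cosθ·θ̈ − m·l·sinθ·θ̇² = 12.251374 + -1.156369 − -0.001395 = 11.096400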